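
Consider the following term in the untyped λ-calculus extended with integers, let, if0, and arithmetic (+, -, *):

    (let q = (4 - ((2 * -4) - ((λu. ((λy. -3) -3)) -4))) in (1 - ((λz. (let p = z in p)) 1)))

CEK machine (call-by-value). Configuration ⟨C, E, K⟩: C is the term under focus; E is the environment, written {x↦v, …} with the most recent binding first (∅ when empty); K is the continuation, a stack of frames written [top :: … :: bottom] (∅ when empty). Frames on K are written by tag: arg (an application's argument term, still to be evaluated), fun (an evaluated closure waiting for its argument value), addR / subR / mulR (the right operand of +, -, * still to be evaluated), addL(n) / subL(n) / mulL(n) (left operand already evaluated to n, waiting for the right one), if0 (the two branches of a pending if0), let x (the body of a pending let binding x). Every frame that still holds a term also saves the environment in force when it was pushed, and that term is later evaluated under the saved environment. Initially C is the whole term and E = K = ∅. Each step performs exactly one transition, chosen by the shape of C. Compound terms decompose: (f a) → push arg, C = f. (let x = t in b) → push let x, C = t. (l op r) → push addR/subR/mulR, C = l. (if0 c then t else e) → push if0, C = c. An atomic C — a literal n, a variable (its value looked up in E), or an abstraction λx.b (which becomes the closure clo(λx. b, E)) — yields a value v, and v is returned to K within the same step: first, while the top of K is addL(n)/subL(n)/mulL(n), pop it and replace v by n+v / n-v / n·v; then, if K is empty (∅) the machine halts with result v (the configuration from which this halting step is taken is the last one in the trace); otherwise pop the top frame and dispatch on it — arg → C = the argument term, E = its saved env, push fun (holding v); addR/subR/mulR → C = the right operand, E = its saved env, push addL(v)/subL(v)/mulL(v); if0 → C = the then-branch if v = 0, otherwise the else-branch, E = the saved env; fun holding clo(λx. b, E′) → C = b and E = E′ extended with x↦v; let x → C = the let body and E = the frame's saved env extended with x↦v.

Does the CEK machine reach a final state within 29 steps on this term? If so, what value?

Answer: 0

Derivation:
0. ⟨C=(let q = (4 - ((2 * -4) - ((λu. ((λy. -3) -3)) -4))) in (1 - ((λz. (let p = z in p)) 1))); E=∅; K=∅⟩
1. ⟨C=(4 - ((2 * -4) - ((λu. ((λy. -3) -3)) -4))); E=∅; K=[let q]⟩
2. ⟨C=4; E=∅; K=[subR :: let q]⟩
3. ⟨C=((2 * -4) - ((λu. ((λy. -3) -3)) -4)); E=∅; K=[subL(4) :: let q]⟩
4. ⟨C=(2 * -4); E=∅; K=[subR :: subL(4) :: let q]⟩
5. ⟨C=2; E=∅; K=[mulR :: subR :: subL(4) :: let q]⟩
6. ⟨C=-4; E=∅; K=[mulL(2) :: subR :: subL(4) :: let q]⟩
7. ⟨C=((λu. ((λy. -3) -3)) -4); E=∅; K=[subL(-8) :: subL(4) :: let q]⟩
8. ⟨C=(λu. ((λy. -3) -3)); E=∅; K=[arg :: subL(-8) :: subL(4) :: let q]⟩
9. ⟨C=-4; E=∅; K=[fun :: subL(-8) :: subL(4) :: let q]⟩
10. ⟨C=((λy. -3) -3); E={u↦-4}; K=[subL(-8) :: subL(4) :: let q]⟩
11. ⟨C=(λy. -3); E={u↦-4}; K=[arg :: subL(-8) :: subL(4) :: let q]⟩
12. ⟨C=-3; E={u↦-4}; K=[fun :: subL(-8) :: subL(4) :: let q]⟩
13. ⟨C=-3; E={y↦-3, u↦-4}; K=[subL(-8) :: subL(4) :: let q]⟩
14. ⟨C=(1 - ((λz. (let p = z in p)) 1)); E={q↦9}; K=∅⟩
15. ⟨C=1; E={q↦9}; K=[subR]⟩
16. ⟨C=((λz. (let p = z in p)) 1); E={q↦9}; K=[subL(1)]⟩
17. ⟨C=(λz. (let p = z in p)); E={q↦9}; K=[arg :: subL(1)]⟩
18. ⟨C=1; E={q↦9}; K=[fun :: subL(1)]⟩
19. ⟨C=(let p = z in p); E={z↦1, q↦9}; K=[subL(1)]⟩
20. ⟨C=z; E={z↦1, q↦9}; K=[let p :: subL(1)]⟩
21. ⟨C=p; E={p↦1, z↦1, q↦9}; K=[subL(1)]⟩
→ final value 0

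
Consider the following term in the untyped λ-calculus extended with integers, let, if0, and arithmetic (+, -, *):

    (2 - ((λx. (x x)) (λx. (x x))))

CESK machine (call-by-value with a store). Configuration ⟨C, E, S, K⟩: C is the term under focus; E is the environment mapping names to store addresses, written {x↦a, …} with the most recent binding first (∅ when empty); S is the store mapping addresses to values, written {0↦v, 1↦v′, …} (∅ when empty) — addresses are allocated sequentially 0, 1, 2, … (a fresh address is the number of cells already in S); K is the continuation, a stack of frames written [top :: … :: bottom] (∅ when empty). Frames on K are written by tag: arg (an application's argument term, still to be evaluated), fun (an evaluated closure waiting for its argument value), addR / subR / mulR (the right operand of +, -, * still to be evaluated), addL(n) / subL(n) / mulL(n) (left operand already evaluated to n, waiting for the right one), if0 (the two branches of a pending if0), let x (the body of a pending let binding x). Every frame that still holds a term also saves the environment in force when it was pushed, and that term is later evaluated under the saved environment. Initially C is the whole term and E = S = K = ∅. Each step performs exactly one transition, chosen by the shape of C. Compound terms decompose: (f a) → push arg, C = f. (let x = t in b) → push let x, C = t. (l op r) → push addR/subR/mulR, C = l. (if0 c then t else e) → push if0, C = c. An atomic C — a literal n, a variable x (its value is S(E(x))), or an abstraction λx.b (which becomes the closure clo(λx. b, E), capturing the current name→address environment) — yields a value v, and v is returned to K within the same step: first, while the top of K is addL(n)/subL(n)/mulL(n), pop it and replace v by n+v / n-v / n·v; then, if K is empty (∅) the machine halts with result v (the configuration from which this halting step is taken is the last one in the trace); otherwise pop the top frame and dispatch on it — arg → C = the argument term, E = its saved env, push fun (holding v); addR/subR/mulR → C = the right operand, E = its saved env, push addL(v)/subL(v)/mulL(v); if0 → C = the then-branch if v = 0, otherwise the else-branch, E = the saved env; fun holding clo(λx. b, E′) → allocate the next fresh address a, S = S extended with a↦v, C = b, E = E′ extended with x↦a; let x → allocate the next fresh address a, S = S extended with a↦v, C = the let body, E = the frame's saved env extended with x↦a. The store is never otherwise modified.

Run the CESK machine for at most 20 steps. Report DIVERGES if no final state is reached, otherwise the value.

Answer: DIVERGES (no final state within 20 steps)

Execution trace:
step 0: <C=(2 - ((λx. (x x)) (λx. (x x)))), E=∅, S=∅, K=∅>
step 1: <C=2, E=∅, S=∅, K=[subR]>
step 2: <C=((λx. (x x)) (λx. (x x))), E=∅, S=∅, K=[subL(2)]>
step 3: <C=(λx. (x x)), E=∅, S=∅, K=[arg :: subL(2)]>
step 4: <C=(λx. (x x)), E=∅, S=∅, K=[fun :: subL(2)]>
step 5: <C=(x x), E={x↦0}, S={0↦clo(λx. (x x), ∅)}, K=[subL(2)]>
step 6: <C=x, E={x↦0}, S={0↦clo(λx. (x x), ∅)}, K=[arg :: subL(2)]>
step 7: <C=x, E={x↦0}, S={0↦clo(λx. (x x), ∅)}, K=[fun :: subL(2)]>
step 8: <C=(x x), E={x↦1}, S={0↦clo(λx. (x x), ∅), 1↦clo(λx. (x x), ∅)}, K=[subL(2)]>
step 9: <C=x, E={x↦1}, S={0↦clo(λx. (x x), ∅), 1↦clo(λx. (x x), ∅)}, K=[arg :: subL(2)]>
step 10: <C=x, E={x↦1}, S={0↦clo(λx. (x x), ∅), 1↦clo(λx. (x x), ∅)}, K=[fun :: subL(2)]>
step 11: <C=(x x), E={x↦2}, S={0↦clo(λx. (x x), ∅), 1↦clo(λx. (x x), ∅), 2↦clo(λx. (x x), ∅)}, K=[subL(2)]>
step 12: <C=x, E={x↦2}, S={0↦clo(λx. (x x), ∅), 1↦clo(λx. (x x), ∅), 2↦clo(λx. (x x), ∅)}, K=[arg :: subL(2)]>
step 13: <C=x, E={x↦2}, S={0↦clo(λx. (x x), ∅), 1↦clo(λx. (x x), ∅), 2↦clo(λx. (x x), ∅)}, K=[fun :: subL(2)]>
step 14: <C=(x x), E={x↦3}, S={0↦clo(λx. (x x), ∅), 1↦clo(λx. (x x), ∅), 2↦clo(λx. (x x), ∅), 3↦clo(λx. (x x), ∅)}, K=[subL(2)]>
step 15: <C=x, E={x↦3}, S={0↦clo(λx. (x x), ∅), 1↦clo(λx. (x x), ∅), 2↦clo(λx. (x x), ∅), 3↦clo(λx. (x x), ∅)}, K=[arg :: subL(2)]>
step 16: <C=x, E={x↦3}, S={0↦clo(λx. (x x), ∅), 1↦clo(λx. (x x), ∅), 2↦clo(λx. (x x), ∅), 3↦clo(λx. (x x), ∅)}, K=[fun :: subL(2)]>
step 17: <C=(x x), E={x↦4}, S={0↦clo(λx. (x x), ∅), 1↦clo(λx. (x x), ∅), 2↦clo(λx. (x x), ∅), 3↦clo(λx. (x x), ∅), 4↦clo(λx. (x x), ∅)}, K=[subL(2)]>
step 18: <C=x, E={x↦4}, S={0↦clo(λx. (x x), ∅), 1↦clo(λx. (x x), ∅), 2↦clo(λx. (x x), ∅), 3↦clo(λx. (x x), ∅), 4↦clo(λx. (x x), ∅)}, K=[arg :: subL(2)]>
step 19: <C=x, E={x↦4}, S={0↦clo(λx. (x x), ∅), 1↦clo(λx. (x x), ∅), 2↦clo(λx. (x x), ∅), 3↦clo(λx. (x x), ∅), 4↦clo(λx. (x x), ∅)}, K=[fun :: subL(2)]>
step 20: <C=(x x), E={x↦5}, S={0↦clo(λx. (x x), ∅), 1↦clo(λx. (x x), ∅), 2↦clo(λx. (x x), ∅), 3↦clo(λx. (x x), ∅), 4↦clo(λx. (x x), ∅), 5↦clo(λx. (x x), ∅)}, K=[subL(2)]>
→ 20 transitions taken and the configuration is still not final: no result within 20 steps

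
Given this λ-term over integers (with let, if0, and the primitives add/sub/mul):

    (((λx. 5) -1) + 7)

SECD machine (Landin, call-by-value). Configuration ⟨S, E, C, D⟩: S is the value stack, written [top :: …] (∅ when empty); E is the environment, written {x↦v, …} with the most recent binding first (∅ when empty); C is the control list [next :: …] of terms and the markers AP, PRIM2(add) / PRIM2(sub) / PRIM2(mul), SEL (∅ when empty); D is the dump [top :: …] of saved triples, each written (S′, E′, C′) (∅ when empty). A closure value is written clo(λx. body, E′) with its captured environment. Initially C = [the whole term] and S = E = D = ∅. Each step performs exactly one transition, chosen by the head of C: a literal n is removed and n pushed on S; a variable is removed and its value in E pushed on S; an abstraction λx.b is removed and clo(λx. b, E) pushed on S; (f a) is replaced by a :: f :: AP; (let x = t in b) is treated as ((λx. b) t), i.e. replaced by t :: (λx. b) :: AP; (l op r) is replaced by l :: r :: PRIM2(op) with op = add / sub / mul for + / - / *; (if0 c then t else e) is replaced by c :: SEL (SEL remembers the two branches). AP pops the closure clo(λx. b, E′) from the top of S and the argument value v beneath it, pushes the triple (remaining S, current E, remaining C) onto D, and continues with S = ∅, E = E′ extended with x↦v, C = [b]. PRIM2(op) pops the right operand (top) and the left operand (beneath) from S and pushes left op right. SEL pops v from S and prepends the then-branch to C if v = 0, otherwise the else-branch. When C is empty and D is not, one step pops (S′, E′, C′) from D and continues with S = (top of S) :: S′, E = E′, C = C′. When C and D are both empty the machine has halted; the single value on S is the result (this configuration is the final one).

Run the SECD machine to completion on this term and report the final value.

0. ⟨S=∅; E=∅; C=[(((λx. 5) -1) + 7)]; D=∅⟩
1. ⟨S=∅; E=∅; C=[((λx. 5) -1) :: 7 :: PRIM2(add)]; D=∅⟩
2. ⟨S=∅; E=∅; C=[-1 :: (λx. 5) :: AP :: 7 :: PRIM2(add)]; D=∅⟩
3. ⟨S=[-1]; E=∅; C=[(λx. 5) :: AP :: 7 :: PRIM2(add)]; D=∅⟩
4. ⟨S=[clo(λx. 5, ∅) :: -1]; E=∅; C=[AP :: 7 :: PRIM2(add)]; D=∅⟩
5. ⟨S=∅; E={x↦-1}; C=[5]; D=[(∅, ∅, [7 :: PRIM2(add)])]⟩
6. ⟨S=[5]; E={x↦-1}; C=∅; D=[(∅, ∅, [7 :: PRIM2(add)])]⟩
7. ⟨S=[5]; E=∅; C=[7 :: PRIM2(add)]; D=∅⟩
8. ⟨S=[7 :: 5]; E=∅; C=[PRIM2(add)]; D=∅⟩
9. ⟨S=[12]; E=∅; C=∅; D=∅⟩
→ final value 12

Answer: 12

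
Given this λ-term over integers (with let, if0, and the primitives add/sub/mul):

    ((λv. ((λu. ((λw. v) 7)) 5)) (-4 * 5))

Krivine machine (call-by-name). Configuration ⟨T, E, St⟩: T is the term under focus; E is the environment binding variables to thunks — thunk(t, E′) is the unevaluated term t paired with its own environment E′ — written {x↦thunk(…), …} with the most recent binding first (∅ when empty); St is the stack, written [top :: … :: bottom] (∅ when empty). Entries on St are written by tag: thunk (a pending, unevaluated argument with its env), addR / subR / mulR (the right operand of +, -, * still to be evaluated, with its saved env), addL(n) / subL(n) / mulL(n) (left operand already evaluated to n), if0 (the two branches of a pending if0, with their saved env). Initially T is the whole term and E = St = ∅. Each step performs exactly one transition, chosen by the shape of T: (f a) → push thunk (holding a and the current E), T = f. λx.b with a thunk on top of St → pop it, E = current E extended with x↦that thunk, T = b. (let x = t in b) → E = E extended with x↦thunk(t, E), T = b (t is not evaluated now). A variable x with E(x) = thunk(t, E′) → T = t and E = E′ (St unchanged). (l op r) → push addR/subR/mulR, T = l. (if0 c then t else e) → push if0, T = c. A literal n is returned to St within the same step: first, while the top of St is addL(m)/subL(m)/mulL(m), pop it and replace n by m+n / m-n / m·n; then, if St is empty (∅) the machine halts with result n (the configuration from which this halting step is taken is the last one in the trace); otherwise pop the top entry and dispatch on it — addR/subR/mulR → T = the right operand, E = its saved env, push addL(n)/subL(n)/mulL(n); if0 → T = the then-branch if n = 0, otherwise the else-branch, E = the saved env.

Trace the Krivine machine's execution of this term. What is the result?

0. <T=((λv. ((λu. ((λw. v) 7)) 5)) (-4 * 5)), E=∅, St=∅>
1. <T=(λv. ((λu. ((λw. v) 7)) 5)), E=∅, St=[thunk]>
2. <T=((λu. ((λw. v) 7)) 5), E={v↦thunk((-4 * 5), ∅)}, St=∅>
3. <T=(λu. ((λw. v) 7)), E={v↦thunk((-4 * 5), ∅)}, St=[thunk]>
4. <T=((λw. v) 7), E={u↦thunk(5, {v↦thunk((-4 * 5), ∅)}), v↦thunk((-4 * 5), ∅)}, St=∅>
5. <T=(λw. v), E={u↦thunk(5, {v↦thunk((-4 * 5), ∅)}), v↦thunk((-4 * 5), ∅)}, St=[thunk]>
6. <T=v, E={w↦thunk(7, {u↦thunk(5, {v↦thunk((-4 * 5), ∅)}), v↦thunk((-4 * 5), ∅)}), u↦thunk(5, {v↦thunk((-4 * 5), ∅)}), v↦thunk((-4 * 5), ∅)}, St=∅>
7. <T=(-4 * 5), E=∅, St=∅>
8. <T=-4, E=∅, St=[mulR]>
9. <T=5, E=∅, St=[mulL(-4)]>
→ final value -20

Answer: -20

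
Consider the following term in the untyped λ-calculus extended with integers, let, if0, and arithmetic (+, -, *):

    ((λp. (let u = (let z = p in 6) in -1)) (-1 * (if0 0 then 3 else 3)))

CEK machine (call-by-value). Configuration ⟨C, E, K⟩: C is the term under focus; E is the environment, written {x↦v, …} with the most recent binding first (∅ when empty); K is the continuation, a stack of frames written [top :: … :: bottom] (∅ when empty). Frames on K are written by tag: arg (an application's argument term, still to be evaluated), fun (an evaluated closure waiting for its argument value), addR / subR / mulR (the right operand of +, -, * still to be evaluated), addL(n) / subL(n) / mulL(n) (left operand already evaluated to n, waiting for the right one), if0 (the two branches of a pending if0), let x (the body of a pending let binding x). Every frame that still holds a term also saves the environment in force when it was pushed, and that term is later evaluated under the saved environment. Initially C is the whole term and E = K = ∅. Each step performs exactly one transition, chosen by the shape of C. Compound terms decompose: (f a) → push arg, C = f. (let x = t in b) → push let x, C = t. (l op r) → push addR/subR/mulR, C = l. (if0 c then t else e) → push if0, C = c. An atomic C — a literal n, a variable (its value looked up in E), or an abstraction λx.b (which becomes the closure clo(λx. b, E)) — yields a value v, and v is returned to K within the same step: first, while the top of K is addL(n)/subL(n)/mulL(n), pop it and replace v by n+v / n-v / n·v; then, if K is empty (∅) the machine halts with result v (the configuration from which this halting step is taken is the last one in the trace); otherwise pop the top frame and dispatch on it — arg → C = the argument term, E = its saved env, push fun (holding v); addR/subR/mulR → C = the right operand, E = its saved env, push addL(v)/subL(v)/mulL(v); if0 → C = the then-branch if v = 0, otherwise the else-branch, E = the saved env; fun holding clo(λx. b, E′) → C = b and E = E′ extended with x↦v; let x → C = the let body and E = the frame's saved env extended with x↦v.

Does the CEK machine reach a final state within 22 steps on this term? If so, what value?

[0] ⟨C=((λp. (let u = (let z = p in 6) in -1)) (-1 * (if0 0 then 3 else 3))); E=∅; K=∅⟩
[1] ⟨C=(λp. (let u = (let z = p in 6) in -1)); E=∅; K=[arg]⟩
[2] ⟨C=(-1 * (if0 0 then 3 else 3)); E=∅; K=[fun]⟩
[3] ⟨C=-1; E=∅; K=[mulR :: fun]⟩
[4] ⟨C=(if0 0 then 3 else 3); E=∅; K=[mulL(-1) :: fun]⟩
[5] ⟨C=0; E=∅; K=[if0 :: mulL(-1) :: fun]⟩
[6] ⟨C=3; E=∅; K=[mulL(-1) :: fun]⟩
[7] ⟨C=(let u = (let z = p in 6) in -1); E={p↦-3}; K=∅⟩
[8] ⟨C=(let z = p in 6); E={p↦-3}; K=[let u]⟩
[9] ⟨C=p; E={p↦-3}; K=[let z :: let u]⟩
[10] ⟨C=6; E={z↦-3, p↦-3}; K=[let u]⟩
[11] ⟨C=-1; E={u↦6, p↦-3}; K=∅⟩
→ final value -1

Answer: -1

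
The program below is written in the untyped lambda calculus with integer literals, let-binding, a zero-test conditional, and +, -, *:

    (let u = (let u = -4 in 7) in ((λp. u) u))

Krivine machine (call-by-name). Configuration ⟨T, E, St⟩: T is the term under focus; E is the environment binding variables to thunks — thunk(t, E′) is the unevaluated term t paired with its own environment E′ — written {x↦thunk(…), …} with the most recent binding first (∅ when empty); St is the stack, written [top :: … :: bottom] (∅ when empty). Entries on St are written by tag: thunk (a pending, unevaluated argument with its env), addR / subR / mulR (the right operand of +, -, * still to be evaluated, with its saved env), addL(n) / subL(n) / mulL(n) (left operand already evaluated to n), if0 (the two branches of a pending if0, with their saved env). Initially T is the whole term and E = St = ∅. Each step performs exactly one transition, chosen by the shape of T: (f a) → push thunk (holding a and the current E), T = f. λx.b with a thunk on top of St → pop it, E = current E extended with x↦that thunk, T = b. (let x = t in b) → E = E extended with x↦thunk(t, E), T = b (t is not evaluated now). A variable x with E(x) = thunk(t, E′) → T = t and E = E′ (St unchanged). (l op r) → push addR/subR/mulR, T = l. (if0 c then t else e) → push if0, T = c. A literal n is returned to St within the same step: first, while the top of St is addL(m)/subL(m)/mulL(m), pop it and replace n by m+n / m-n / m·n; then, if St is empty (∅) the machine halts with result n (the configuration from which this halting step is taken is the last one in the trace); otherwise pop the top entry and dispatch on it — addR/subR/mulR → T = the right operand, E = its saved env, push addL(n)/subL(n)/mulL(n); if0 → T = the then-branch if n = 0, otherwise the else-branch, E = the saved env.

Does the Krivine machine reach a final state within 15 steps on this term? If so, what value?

Answer: 7

Derivation:
0. ⟨T=(let u = (let u = -4 in 7) in ((λp. u) u)); E=∅; St=∅⟩
1. ⟨T=((λp. u) u); E={u↦thunk((let u = -4 in 7), ∅)}; St=∅⟩
2. ⟨T=(λp. u); E={u↦thunk((let u = -4 in 7), ∅)}; St=[thunk]⟩
3. ⟨T=u; E={p↦thunk(u, {u↦thunk((let u = -4 in 7), ∅)}), u↦thunk((let u = -4 in 7), ∅)}; St=∅⟩
4. ⟨T=(let u = -4 in 7); E=∅; St=∅⟩
5. ⟨T=7; E={u↦thunk(-4, ∅)}; St=∅⟩
→ final value 7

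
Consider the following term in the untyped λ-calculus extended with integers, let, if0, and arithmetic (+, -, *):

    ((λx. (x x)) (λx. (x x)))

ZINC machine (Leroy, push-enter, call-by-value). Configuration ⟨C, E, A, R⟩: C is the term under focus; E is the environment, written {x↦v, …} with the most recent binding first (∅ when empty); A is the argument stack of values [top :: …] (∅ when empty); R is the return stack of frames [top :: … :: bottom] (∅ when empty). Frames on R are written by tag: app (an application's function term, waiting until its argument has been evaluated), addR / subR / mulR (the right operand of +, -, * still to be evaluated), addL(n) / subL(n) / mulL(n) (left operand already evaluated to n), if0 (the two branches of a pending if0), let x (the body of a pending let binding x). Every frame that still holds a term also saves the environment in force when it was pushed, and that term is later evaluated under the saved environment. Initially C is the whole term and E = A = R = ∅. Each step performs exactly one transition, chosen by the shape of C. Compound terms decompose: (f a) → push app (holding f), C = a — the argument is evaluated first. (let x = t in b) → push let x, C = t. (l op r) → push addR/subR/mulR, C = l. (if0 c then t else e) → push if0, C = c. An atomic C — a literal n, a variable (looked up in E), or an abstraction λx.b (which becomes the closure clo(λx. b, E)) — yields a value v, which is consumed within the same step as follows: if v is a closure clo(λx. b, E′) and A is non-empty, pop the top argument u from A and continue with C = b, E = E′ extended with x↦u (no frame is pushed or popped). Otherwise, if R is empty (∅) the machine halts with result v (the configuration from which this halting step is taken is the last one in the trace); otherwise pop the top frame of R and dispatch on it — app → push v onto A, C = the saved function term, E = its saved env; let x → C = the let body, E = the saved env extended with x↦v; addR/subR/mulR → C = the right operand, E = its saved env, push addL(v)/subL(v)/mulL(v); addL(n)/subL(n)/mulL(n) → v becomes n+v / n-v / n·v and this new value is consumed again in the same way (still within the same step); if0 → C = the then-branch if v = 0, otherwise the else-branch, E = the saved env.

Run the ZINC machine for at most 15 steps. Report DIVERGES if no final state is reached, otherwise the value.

step 0: [C=((λx. (x x)) (λx. (x x))) | E=∅ | A=∅ | R=∅]
step 1: [C=(λx. (x x)) | E=∅ | A=∅ | R=[app]]
step 2: [C=(λx. (x x)) | E=∅ | A=[clo(λx. (x x), ∅)] | R=∅]
step 3: [C=(x x) | E={x↦clo(λx. (x x), ∅)} | A=∅ | R=∅]
step 4: [C=x | E={x↦clo(λx. (x x), ∅)} | A=∅ | R=[app]]
step 5: [C=x | E={x↦clo(λx. (x x), ∅)} | A=[clo(λx. (x x), ∅)] | R=∅]
… configuration repeats with period 3 (steps 3–5 recur indefinitely) …

Answer: DIVERGES (no final state within 15 steps)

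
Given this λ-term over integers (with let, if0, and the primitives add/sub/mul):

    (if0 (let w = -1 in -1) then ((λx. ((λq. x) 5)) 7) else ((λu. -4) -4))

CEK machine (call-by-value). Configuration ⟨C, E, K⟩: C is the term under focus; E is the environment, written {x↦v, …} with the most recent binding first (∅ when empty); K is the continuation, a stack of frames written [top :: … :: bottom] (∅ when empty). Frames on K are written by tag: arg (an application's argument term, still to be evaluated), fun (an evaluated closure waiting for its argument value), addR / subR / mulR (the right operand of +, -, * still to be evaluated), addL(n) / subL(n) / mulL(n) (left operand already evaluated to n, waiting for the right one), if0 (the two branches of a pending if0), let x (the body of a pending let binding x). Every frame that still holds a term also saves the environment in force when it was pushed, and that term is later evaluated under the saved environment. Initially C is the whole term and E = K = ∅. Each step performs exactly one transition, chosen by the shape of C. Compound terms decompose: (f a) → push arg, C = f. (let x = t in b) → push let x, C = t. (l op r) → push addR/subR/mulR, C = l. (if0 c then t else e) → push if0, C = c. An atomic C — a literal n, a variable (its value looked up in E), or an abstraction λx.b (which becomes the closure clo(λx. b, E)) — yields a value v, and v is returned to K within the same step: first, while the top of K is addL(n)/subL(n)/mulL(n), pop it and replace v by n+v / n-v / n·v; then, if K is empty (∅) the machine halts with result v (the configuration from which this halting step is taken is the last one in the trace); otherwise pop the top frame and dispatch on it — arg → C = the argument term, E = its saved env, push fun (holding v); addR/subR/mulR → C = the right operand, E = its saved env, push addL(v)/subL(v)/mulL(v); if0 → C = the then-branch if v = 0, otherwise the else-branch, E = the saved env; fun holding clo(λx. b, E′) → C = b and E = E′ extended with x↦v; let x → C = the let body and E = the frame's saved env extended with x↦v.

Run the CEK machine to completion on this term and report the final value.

t=0: [C=(if0 (let w = -1 in -1) then ((λx. ((λq. x) 5)) 7) else ((λu. -4) -4)) | E=∅ | K=∅]
t=1: [C=(let w = -1 in -1) | E=∅ | K=[if0]]
t=2: [C=-1 | E=∅ | K=[let w :: if0]]
t=3: [C=-1 | E={w↦-1} | K=[if0]]
t=4: [C=((λu. -4) -4) | E=∅ | K=∅]
t=5: [C=(λu. -4) | E=∅ | K=[arg]]
t=6: [C=-4 | E=∅ | K=[fun]]
t=7: [C=-4 | E={u↦-4} | K=∅]
→ final value -4

Answer: -4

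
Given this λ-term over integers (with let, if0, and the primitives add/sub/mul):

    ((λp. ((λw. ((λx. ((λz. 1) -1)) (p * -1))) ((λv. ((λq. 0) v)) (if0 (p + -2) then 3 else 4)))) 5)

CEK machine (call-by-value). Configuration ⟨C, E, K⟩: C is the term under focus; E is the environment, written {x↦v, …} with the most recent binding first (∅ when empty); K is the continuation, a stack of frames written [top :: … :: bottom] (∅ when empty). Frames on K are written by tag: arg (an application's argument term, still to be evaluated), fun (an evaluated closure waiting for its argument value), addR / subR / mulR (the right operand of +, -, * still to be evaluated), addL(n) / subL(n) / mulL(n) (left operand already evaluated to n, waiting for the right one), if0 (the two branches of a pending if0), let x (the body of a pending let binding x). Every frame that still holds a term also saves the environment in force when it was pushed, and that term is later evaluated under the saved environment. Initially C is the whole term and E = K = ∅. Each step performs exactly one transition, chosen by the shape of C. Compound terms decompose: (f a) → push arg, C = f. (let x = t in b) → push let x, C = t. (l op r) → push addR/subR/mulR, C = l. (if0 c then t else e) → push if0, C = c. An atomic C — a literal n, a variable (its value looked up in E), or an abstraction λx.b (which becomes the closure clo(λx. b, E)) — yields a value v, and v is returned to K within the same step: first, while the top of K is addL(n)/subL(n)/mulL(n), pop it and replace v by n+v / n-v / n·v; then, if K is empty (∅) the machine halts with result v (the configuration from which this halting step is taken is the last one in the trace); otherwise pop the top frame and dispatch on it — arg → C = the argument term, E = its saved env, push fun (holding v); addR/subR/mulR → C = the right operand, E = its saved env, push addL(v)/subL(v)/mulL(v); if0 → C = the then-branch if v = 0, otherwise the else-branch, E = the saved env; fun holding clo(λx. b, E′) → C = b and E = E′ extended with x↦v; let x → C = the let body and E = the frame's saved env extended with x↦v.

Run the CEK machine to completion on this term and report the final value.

Answer: 1

Machine steps:
[0] <C=((λp. ((λw. ((λx. ((λz. 1) -1)) (p * -1))) ((λv. ((λq. 0) v)) (if0 (p + -2) then 3 else 4)))) 5), E=∅, K=∅>
[1] <C=(λp. ((λw. ((λx. ((λz. 1) -1)) (p * -1))) ((λv. ((λq. 0) v)) (if0 (p + -2) then 3 else 4)))), E=∅, K=[arg]>
[2] <C=5, E=∅, K=[fun]>
[3] <C=((λw. ((λx. ((λz. 1) -1)) (p * -1))) ((λv. ((λq. 0) v)) (if0 (p + -2) then 3 else 4))), E={p↦5}, K=∅>
[4] <C=(λw. ((λx. ((λz. 1) -1)) (p * -1))), E={p↦5}, K=[arg]>
[5] <C=((λv. ((λq. 0) v)) (if0 (p + -2) then 3 else 4)), E={p↦5}, K=[fun]>
[6] <C=(λv. ((λq. 0) v)), E={p↦5}, K=[arg :: fun]>
[7] <C=(if0 (p + -2) then 3 else 4), E={p↦5}, K=[fun :: fun]>
[8] <C=(p + -2), E={p↦5}, K=[if0 :: fun :: fun]>
[9] <C=p, E={p↦5}, K=[addR :: if0 :: fun :: fun]>
[10] <C=-2, E={p↦5}, K=[addL(5) :: if0 :: fun :: fun]>
[11] <C=4, E={p↦5}, K=[fun :: fun]>
[12] <C=((λq. 0) v), E={v↦4, p↦5}, K=[fun]>
[13] <C=(λq. 0), E={v↦4, p↦5}, K=[arg :: fun]>
[14] <C=v, E={v↦4, p↦5}, K=[fun :: fun]>
[15] <C=0, E={q↦4, v↦4, p↦5}, K=[fun]>
[16] <C=((λx. ((λz. 1) -1)) (p * -1)), E={w↦0, p↦5}, K=∅>
[17] <C=(λx. ((λz. 1) -1)), E={w↦0, p↦5}, K=[arg]>
[18] <C=(p * -1), E={w↦0, p↦5}, K=[fun]>
[19] <C=p, E={w↦0, p↦5}, K=[mulR :: fun]>
[20] <C=-1, E={w↦0, p↦5}, K=[mulL(5) :: fun]>
[21] <C=((λz. 1) -1), E={x↦-5, w↦0, p↦5}, K=∅>
[22] <C=(λz. 1), E={x↦-5, w↦0, p↦5}, K=[arg]>
[23] <C=-1, E={x↦-5, w↦0, p↦5}, K=[fun]>
[24] <C=1, E={z↦-1, x↦-5, w↦0, p↦5}, K=∅>
→ final value 1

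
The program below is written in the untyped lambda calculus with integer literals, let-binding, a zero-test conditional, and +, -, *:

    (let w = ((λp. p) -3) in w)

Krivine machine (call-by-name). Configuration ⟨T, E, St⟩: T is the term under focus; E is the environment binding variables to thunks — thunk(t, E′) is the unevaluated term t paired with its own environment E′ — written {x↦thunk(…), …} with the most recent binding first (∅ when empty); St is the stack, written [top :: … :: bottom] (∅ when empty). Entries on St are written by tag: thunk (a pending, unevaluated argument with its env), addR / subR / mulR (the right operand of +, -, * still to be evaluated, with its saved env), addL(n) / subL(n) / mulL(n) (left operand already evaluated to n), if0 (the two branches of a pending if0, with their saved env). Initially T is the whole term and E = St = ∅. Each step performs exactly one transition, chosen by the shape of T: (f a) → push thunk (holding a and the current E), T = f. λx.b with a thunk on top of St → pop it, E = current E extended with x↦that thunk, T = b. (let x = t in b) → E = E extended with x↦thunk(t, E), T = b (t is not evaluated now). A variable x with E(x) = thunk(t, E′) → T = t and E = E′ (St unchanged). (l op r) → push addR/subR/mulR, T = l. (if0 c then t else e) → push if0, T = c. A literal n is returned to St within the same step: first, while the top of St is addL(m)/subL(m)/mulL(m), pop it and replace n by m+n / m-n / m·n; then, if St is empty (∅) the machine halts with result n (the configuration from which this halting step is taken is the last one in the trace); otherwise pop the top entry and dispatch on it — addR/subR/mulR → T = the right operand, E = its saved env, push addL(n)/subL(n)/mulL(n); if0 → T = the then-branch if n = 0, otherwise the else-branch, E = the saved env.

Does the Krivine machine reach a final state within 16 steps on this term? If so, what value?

Answer: -3

Execution trace:
step 0: [T=(let w = ((λp. p) -3) in w) | E=∅ | St=∅]
step 1: [T=w | E={w↦thunk(((λp. p) -3), ∅)} | St=∅]
step 2: [T=((λp. p) -3) | E=∅ | St=∅]
step 3: [T=(λp. p) | E=∅ | St=[thunk]]
step 4: [T=p | E={p↦thunk(-3, ∅)} | St=∅]
step 5: [T=-3 | E=∅ | St=∅]
→ final value -3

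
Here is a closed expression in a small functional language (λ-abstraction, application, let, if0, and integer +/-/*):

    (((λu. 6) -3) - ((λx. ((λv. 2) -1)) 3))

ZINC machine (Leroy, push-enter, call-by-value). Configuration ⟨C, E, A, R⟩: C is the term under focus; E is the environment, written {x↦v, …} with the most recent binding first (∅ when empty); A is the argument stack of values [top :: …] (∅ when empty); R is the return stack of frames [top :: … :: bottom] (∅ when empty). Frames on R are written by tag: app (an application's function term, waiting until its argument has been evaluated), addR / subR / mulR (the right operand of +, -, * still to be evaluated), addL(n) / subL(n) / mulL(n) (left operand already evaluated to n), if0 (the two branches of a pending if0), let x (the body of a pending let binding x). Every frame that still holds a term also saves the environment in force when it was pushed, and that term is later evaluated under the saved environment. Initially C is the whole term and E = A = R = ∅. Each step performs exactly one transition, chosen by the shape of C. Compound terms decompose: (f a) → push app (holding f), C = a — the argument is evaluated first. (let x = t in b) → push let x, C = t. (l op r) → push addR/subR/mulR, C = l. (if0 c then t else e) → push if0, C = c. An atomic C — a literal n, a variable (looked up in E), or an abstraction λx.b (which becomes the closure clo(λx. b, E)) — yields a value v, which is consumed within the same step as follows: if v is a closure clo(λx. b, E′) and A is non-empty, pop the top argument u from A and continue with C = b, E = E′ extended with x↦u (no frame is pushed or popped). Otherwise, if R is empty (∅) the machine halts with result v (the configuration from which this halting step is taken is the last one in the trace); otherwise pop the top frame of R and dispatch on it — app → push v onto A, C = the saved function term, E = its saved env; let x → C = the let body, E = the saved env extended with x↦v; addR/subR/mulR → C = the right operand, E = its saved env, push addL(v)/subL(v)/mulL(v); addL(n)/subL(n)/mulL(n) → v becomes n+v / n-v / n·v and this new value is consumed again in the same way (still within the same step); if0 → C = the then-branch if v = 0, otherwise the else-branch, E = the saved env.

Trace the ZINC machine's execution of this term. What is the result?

Answer: 4

Derivation:
step 0: ⟨C=(((λu. 6) -3) - ((λx. ((λv. 2) -1)) 3)); E=∅; A=∅; R=∅⟩
step 1: ⟨C=((λu. 6) -3); E=∅; A=∅; R=[subR]⟩
step 2: ⟨C=-3; E=∅; A=∅; R=[app :: subR]⟩
step 3: ⟨C=(λu. 6); E=∅; A=[-3]; R=[subR]⟩
step 4: ⟨C=6; E={u↦-3}; A=∅; R=[subR]⟩
step 5: ⟨C=((λx. ((λv. 2) -1)) 3); E=∅; A=∅; R=[subL(6)]⟩
step 6: ⟨C=3; E=∅; A=∅; R=[app :: subL(6)]⟩
step 7: ⟨C=(λx. ((λv. 2) -1)); E=∅; A=[3]; R=[subL(6)]⟩
step 8: ⟨C=((λv. 2) -1); E={x↦3}; A=∅; R=[subL(6)]⟩
step 9: ⟨C=-1; E={x↦3}; A=∅; R=[app :: subL(6)]⟩
step 10: ⟨C=(λv. 2); E={x↦3}; A=[-1]; R=[subL(6)]⟩
step 11: ⟨C=2; E={v↦-1, x↦3}; A=∅; R=[subL(6)]⟩
→ final value 4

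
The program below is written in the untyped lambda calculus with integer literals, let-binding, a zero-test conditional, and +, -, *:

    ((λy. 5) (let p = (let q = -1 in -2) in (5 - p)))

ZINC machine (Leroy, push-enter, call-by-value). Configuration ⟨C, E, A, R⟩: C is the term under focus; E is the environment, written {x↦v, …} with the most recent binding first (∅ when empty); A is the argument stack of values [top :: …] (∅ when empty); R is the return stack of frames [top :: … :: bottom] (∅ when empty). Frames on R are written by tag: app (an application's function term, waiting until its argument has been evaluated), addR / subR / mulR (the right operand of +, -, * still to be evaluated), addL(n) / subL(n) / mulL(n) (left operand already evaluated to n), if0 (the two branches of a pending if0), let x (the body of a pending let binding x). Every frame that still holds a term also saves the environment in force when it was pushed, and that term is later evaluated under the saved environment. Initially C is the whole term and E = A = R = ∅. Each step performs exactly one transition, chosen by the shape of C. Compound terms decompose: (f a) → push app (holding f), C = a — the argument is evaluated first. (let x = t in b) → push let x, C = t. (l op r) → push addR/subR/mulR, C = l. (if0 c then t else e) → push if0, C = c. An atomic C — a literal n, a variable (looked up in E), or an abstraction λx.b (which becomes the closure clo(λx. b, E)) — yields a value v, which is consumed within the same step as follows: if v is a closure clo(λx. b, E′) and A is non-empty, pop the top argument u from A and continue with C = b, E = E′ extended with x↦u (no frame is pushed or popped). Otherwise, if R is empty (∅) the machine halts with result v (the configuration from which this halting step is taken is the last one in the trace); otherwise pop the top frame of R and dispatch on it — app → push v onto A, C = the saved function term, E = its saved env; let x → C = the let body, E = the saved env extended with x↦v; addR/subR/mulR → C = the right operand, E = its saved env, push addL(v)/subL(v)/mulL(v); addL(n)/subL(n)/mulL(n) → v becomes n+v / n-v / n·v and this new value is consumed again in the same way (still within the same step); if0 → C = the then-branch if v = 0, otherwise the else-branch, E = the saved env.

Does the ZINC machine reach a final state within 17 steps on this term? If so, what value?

Answer: 5

Derivation:
[0] <C=((λy. 5) (let p = (let q = -1 in -2) in (5 - p))), E=∅, A=∅, R=∅>
[1] <C=(let p = (let q = -1 in -2) in (5 - p)), E=∅, A=∅, R=[app]>
[2] <C=(let q = -1 in -2), E=∅, A=∅, R=[let p :: app]>
[3] <C=-1, E=∅, A=∅, R=[let q :: let p :: app]>
[4] <C=-2, E={q↦-1}, A=∅, R=[let p :: app]>
[5] <C=(5 - p), E={p↦-2}, A=∅, R=[app]>
[6] <C=5, E={p↦-2}, A=∅, R=[subR :: app]>
[7] <C=p, E={p↦-2}, A=∅, R=[subL(5) :: app]>
[8] <C=(λy. 5), E=∅, A=[7], R=∅>
[9] <C=5, E={y↦7}, A=∅, R=∅>
→ final value 5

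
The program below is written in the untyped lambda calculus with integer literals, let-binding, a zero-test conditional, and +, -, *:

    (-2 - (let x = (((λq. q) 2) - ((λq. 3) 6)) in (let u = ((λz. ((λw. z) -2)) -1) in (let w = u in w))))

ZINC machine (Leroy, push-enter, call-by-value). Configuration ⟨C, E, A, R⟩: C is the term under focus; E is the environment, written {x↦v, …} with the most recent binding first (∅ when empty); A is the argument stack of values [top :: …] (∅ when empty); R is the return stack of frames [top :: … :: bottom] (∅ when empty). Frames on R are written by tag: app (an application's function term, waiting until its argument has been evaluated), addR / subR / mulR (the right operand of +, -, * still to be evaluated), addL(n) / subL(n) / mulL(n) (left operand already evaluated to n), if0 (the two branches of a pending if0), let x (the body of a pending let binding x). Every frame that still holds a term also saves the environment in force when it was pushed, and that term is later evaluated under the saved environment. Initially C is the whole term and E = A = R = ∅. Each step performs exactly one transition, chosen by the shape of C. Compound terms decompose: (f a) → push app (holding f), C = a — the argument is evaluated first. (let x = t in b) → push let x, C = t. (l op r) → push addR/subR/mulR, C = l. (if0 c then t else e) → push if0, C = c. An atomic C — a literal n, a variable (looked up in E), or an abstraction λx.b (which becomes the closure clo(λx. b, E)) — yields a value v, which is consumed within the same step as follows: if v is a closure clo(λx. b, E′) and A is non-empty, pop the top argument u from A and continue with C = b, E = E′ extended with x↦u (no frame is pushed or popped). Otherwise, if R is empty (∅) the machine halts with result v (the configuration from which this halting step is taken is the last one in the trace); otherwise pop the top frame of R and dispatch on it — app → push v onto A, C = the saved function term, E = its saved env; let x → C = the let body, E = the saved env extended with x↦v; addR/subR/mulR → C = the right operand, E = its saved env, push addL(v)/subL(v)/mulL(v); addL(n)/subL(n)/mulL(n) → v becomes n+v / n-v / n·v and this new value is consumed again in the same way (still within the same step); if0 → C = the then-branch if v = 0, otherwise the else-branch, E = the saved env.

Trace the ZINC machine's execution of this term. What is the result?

[0] ⟨C=(-2 - (let x = (((λq. q) 2) - ((λq. 3) 6)) in (let u = ((λz. ((λw. z) -2)) -1) in (let w = u in w)))); E=∅; A=∅; R=∅⟩
[1] ⟨C=-2; E=∅; A=∅; R=[subR]⟩
[2] ⟨C=(let x = (((λq. q) 2) - ((λq. 3) 6)) in (let u = ((λz. ((λw. z) -2)) -1) in (let w = u in w))); E=∅; A=∅; R=[subL(-2)]⟩
[3] ⟨C=(((λq. q) 2) - ((λq. 3) 6)); E=∅; A=∅; R=[let x :: subL(-2)]⟩
[4] ⟨C=((λq. q) 2); E=∅; A=∅; R=[subR :: let x :: subL(-2)]⟩
[5] ⟨C=2; E=∅; A=∅; R=[app :: subR :: let x :: subL(-2)]⟩
[6] ⟨C=(λq. q); E=∅; A=[2]; R=[subR :: let x :: subL(-2)]⟩
[7] ⟨C=q; E={q↦2}; A=∅; R=[subR :: let x :: subL(-2)]⟩
[8] ⟨C=((λq. 3) 6); E=∅; A=∅; R=[subL(2) :: let x :: subL(-2)]⟩
[9] ⟨C=6; E=∅; A=∅; R=[app :: subL(2) :: let x :: subL(-2)]⟩
[10] ⟨C=(λq. 3); E=∅; A=[6]; R=[subL(2) :: let x :: subL(-2)]⟩
[11] ⟨C=3; E={q↦6}; A=∅; R=[subL(2) :: let x :: subL(-2)]⟩
[12] ⟨C=(let u = ((λz. ((λw. z) -2)) -1) in (let w = u in w)); E={x↦-1}; A=∅; R=[subL(-2)]⟩
[13] ⟨C=((λz. ((λw. z) -2)) -1); E={x↦-1}; A=∅; R=[let u :: subL(-2)]⟩
[14] ⟨C=-1; E={x↦-1}; A=∅; R=[app :: let u :: subL(-2)]⟩
[15] ⟨C=(λz. ((λw. z) -2)); E={x↦-1}; A=[-1]; R=[let u :: subL(-2)]⟩
[16] ⟨C=((λw. z) -2); E={z↦-1, x↦-1}; A=∅; R=[let u :: subL(-2)]⟩
[17] ⟨C=-2; E={z↦-1, x↦-1}; A=∅; R=[app :: let u :: subL(-2)]⟩
[18] ⟨C=(λw. z); E={z↦-1, x↦-1}; A=[-2]; R=[let u :: subL(-2)]⟩
[19] ⟨C=z; E={w↦-2, z↦-1, x↦-1}; A=∅; R=[let u :: subL(-2)]⟩
[20] ⟨C=(let w = u in w); E={u↦-1, x↦-1}; A=∅; R=[subL(-2)]⟩
[21] ⟨C=u; E={u↦-1, x↦-1}; A=∅; R=[let w :: subL(-2)]⟩
[22] ⟨C=w; E={w↦-1, u↦-1, x↦-1}; A=∅; R=[subL(-2)]⟩
→ final value -1

Answer: -1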